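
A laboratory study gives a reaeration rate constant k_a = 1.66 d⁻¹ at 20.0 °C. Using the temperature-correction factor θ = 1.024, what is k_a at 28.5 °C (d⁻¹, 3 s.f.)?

k_a ≈ 2.03 d⁻¹

k_a(T₂) = k_a(T₁) · θ^(T₂−T₁) = 1.66 × 1.024^(28.5−20.0)
= 1.66 × 1.024^8.50 = 1.66 × 1.223 = 2.031 d⁻¹.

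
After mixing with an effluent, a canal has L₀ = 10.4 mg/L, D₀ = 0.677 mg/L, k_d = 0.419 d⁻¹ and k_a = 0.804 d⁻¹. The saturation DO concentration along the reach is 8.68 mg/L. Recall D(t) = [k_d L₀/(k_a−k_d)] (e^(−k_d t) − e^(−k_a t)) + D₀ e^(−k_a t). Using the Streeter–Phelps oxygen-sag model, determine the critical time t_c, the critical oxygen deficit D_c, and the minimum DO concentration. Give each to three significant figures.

t_c ≈ 1.53 d; D_c ≈ 2.85 mg/L; min DO ≈ 5.83 mg/L

With k_a/k_d = 1.919 and 1 − D₀(k_a−k_d)/(k_d L₀) = 0.9402,
t_c = ln(1.919 × 0.9402) / (0.804 − 0.419) = ln(1.804) / 0.3850 = 0.5901/0.3850 = 1.533 d.
D_c = (k_d/k_a) L₀ e^(−k_d t_c) = (0.419/0.804) × 10.4 × e^(−0.419×1.533) = 0.5211 × 10.4 × 0.5262 = 2.852 mg/L.
Minimum DO = C_s − D_c = 8.68 − 2.852 = 5.828 mg/L.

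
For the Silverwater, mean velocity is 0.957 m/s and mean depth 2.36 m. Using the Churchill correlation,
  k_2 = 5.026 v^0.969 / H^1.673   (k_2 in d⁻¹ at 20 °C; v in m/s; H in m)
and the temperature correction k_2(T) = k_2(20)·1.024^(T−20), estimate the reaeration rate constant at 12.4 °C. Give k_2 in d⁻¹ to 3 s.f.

k_2(20) = 5.026 × 0.957^0.969 / 2.36^1.673 = 5.026 × 0.9583 / 4.206 = 1.145 d⁻¹.
k_2(12.4) = 1.145 × 1.024^(12.4−20) = 1.145 × 0.8351 = 0.9562 d⁻¹.

k_2 ≈ 0.956 d⁻¹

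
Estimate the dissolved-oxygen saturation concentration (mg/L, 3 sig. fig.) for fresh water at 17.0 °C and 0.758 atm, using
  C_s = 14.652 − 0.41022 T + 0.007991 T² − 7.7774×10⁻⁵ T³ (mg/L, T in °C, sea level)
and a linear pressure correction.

At sea level: C_s = 14.652 − 0.41022×17.0 + 0.007991×17.0² − 7.7774×10⁻⁵×17.0³ = 9.606 mg/L.
Pressure correction: C_s' = 9.606 × 0.758 = 7.281 mg/L.

C_s ≈ 7.28 mg/L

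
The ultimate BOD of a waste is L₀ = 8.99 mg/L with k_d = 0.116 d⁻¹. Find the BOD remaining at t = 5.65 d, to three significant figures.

L ≈ 4.67 mg/L

L_t = L₀ e^(−k_d t) = 8.99 × e^(−0.116×5.65) = 8.99 × 0.5192 = 4.668 mg/L.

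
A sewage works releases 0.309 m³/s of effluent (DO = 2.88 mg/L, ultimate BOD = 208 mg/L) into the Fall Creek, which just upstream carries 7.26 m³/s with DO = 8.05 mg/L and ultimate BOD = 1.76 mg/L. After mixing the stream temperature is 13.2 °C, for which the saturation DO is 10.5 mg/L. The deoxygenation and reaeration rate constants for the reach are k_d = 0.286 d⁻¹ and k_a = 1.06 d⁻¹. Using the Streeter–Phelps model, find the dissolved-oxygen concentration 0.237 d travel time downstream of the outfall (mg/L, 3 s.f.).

DO ≈ 7.84 mg/L

Mixed DO = (7.26×8.05 + 0.309×2.88)/(7.26+0.309) = 59.33/7.569 = 7.839 mg/L.
Mixed L₀ = (7.26×1.76 + 0.309×208)/(7.569) = 77.05/7.569 = 10.18 mg/L.
Initial deficit D₀ = C_s − DO₀ = 10.5 − 7.839 = 2.661 mg/L.
D(0.237) = [0.286×10.18/(1.06−0.286)](e^(−0.286×0.237) − e^(−1.06×0.237)) + 2.661 e^(−1.06×0.237)
= 3.761 × (0.9345 − 0.7779) + 2.661 × 0.7779 = 2.659 mg/L.
DO = 10.5 − 2.659 = 7.841 mg/L.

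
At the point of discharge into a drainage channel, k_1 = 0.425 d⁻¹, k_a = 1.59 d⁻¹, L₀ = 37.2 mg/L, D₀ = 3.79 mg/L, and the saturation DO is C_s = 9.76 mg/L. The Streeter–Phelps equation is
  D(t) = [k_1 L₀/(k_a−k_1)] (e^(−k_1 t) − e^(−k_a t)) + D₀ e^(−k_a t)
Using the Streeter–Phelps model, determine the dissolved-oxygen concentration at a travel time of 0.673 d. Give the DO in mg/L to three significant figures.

k_1 L₀/(k_a−k_1) = 0.425×37.2/(1.59−0.425) = 15.81/1.165 = 13.57 mg/L.
e^(−k_1 t) = e^(−0.425×0.6730) = 0.7512; e^(−k_a t) = e^(−1.59×0.6730) = 0.3430.
D = 13.57 × (0.7512 − 0.3430) + 3.79 × 0.3430 = 5.540 + 1.300 = 6.840 mg/L.
DO = C_s − D = 9.76 − 6.840 = 2.920 mg/L.

DO ≈ 2.92 mg/L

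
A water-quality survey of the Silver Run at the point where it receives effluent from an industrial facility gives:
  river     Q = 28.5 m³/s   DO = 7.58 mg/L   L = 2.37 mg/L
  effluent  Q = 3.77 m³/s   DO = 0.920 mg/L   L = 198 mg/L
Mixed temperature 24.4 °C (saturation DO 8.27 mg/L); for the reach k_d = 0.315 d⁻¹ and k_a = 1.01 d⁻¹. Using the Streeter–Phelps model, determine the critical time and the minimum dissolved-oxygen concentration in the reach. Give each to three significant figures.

Mixed DO = (28.5×7.58 + 3.77×0.920)/(28.5+3.77) = 219.5/32.27 = 6.802 mg/L.
Mixed L₀ = (28.5×2.37 + 3.77×198)/(32.27) = 814.0/32.27 = 25.22 mg/L.
Initial deficit D₀ = C_s − DO₀ = 8.27 − 6.802 = 1.468 mg/L.
t_c = (1/0.6950) ln[(1.01/0.315)(1 − 1.468×0.6950/(0.315×25.22))] = 1.439 × ln(2.795) = 1.479 d.
D_c = (0.315/1.01) × 25.22 × e^(−0.315×1.479) = 0.3119 × 25.22 × 0.6276 = 4.938 mg/L.
Minimum DO = 8.27 − 4.938 = 3.332 mg/L.

t_c ≈ 1.48 d; minimum DO ≈ 3.33 mg/L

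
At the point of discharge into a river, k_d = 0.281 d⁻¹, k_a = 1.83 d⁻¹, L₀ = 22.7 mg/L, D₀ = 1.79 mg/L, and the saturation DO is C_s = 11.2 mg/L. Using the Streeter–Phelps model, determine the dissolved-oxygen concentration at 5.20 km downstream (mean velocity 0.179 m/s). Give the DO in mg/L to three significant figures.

DO ≈ 8.71 mg/L

Travel time t = x/v = 5.20 km / (0.179 m/s) = 5200 m / 0.179 m/s = 29050 s = 0.3362 d.
k_d L₀/(k_a−k_d) = 0.281×22.7/(1.83−0.281) = 6.379/1.549 = 4.118 mg/L.
e^(−k_d t) = e^(−0.281×0.3362) = 0.9098; e^(−k_a t) = e^(−1.83×0.3362) = 0.5405.
D = 4.118 × (0.9098 − 0.5405) + 1.79 × 0.5405 = 1.521 + 0.9675 = 2.488 mg/L.
DO = C_s − D = 11.2 − 2.488 = 8.712 mg/L.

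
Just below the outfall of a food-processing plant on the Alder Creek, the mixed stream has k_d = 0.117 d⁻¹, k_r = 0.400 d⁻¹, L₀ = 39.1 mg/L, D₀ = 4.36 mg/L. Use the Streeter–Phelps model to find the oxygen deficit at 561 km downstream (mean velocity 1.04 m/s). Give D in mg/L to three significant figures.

D ≈ 6.81 mg/L

Travel time t = x/v = 561 km / (1.04 m/s) = 561000 m / 1.04 m/s = 539400 s = 6.243 d.
k_d L₀/(k_r−k_d) = 0.117×39.1/(0.400−0.117) = 4.575/0.2830 = 16.17 mg/L.
e^(−k_d t) = e^(−0.117×6.243) = 0.4817; e^(−k_r t) = e^(−0.400×6.243) = 0.08230.
D = 16.17 × (0.4817 − 0.08230) + 4.36 × 0.08230 = 6.456 + 0.3588 = 6.815 mg/L.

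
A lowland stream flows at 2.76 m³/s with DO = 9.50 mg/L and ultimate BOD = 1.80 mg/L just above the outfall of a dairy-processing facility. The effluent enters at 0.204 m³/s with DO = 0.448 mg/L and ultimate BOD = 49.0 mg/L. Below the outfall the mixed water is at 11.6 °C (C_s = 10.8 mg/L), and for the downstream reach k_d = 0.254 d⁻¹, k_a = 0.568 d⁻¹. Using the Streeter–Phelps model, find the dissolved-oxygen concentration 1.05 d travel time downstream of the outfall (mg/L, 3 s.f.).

DO ≈ 8.86 mg/L

Mixed DO = (2.76×9.50 + 0.204×0.448)/(2.76+0.204) = 26.31/2.964 = 8.877 mg/L.
Mixed L₀ = (2.76×1.80 + 0.204×49.0)/(2.964) = 14.96/2.964 = 5.049 mg/L.
Initial deficit D₀ = C_s − DO₀ = 10.8 − 8.877 = 1.923 mg/L.
D(1.05) = [0.254×5.049/(0.568−0.254)](e^(−0.254×1.05) − e^(−0.568×1.05)) + 1.923 e^(−0.568×1.05)
= 4.084 × (0.7659 − 0.5508) + 1.923 × 0.5508 = 1.938 mg/L.
DO = 10.8 − 1.938 = 8.862 mg/L.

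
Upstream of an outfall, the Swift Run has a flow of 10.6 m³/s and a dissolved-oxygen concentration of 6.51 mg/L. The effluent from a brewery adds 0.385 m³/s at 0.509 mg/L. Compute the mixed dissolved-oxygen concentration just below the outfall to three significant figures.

6.30 mg/L

Flow-weighted mixing: C = (Q_r C_r + Q_w C_w)/(Q_r + Q_w)
= (10.6×6.51 + 0.385×0.509)/(10.6 + 0.385) = 69.20/10.98 = 6.300 mg/L.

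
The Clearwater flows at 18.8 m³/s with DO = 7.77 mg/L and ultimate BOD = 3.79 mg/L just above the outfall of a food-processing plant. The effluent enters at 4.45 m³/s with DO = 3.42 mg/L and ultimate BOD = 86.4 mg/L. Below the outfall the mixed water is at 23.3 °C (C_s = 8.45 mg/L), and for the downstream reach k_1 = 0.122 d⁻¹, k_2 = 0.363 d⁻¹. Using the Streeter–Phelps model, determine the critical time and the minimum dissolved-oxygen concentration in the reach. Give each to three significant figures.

t_c ≈ 3.84 d; minimum DO ≈ 4.33 mg/L

Mixed DO = (18.8×7.77 + 4.45×3.42)/(18.8+4.45) = 161.3/23.25 = 6.937 mg/L.
Mixed L₀ = (18.8×3.79 + 4.45×86.4)/(23.25) = 455.7/23.25 = 19.60 mg/L.
Initial deficit D₀ = C_s − DO₀ = 8.45 − 6.937 = 1.513 mg/L.
t_c = (1/0.2410) ln[(0.363/0.122)(1 − 1.513×0.2410/(0.122×19.60))] = 4.149 × ln(2.522) = 3.838 d.
D_c = (0.122/0.363) × 19.60 × e^(−0.122×3.838) = 0.3361 × 19.60 × 0.6261 = 4.125 mg/L.
Minimum DO = 8.45 − 4.125 = 4.325 mg/L.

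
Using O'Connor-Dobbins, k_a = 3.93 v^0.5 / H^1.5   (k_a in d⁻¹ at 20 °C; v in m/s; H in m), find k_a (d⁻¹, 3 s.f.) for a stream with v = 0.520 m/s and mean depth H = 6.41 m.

k_a = 3.93 × 0.520^0.5 / 6.41^1.5 = 3.93 × 0.7211 / 16.23 = 0.1746 d⁻¹.

k_a ≈ 0.175 d⁻¹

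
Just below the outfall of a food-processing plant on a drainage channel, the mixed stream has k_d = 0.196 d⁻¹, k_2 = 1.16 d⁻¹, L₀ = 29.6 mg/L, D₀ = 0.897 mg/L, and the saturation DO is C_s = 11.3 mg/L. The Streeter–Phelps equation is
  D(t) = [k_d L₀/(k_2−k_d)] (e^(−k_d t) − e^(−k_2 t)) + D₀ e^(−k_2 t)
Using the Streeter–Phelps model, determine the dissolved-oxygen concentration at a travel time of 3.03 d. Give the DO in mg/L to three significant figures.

k_d L₀/(k_2−k_d) = 0.196×29.6/(1.16−0.196) = 5.802/0.9640 = 6.018 mg/L.
e^(−k_d t) = e^(−0.196×3.030) = 0.5522; e^(−k_2 t) = e^(−1.16×3.030) = 0.02975.
D = 6.018 × (0.5522 − 0.02975) + 0.897 × 0.02975 = 3.144 + 0.02669 = 3.171 mg/L.
DO = C_s − D = 11.3 − 3.171 = 8.129 mg/L.

DO ≈ 8.13 mg/L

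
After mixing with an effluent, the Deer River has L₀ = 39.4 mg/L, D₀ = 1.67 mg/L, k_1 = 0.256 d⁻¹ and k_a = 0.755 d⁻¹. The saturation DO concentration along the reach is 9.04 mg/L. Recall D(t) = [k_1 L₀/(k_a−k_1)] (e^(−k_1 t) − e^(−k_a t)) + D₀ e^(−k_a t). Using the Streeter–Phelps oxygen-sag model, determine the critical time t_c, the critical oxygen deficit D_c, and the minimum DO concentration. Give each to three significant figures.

With k_a/k_1 = 2.949 and 1 − D₀(k_a−k_1)/(k_1 L₀) = 0.9174,
t_c = ln(2.949 × 0.9174) / (0.755 − 0.256) = ln(2.706) / 0.4990 = 0.9953/0.4990 = 1.995 d.
L(t_c) = L₀ e^(−k_1 t_c) = 39.4 × 0.6001 = 23.64 mg/L, and at the critical point k_a D_c = k_1 L, so D_c = (0.256/0.755) × 23.64 = 8.017 mg/L.
Minimum DO = C_s − D_c = 9.04 − 8.017 = 1.023 mg/L.

t_c ≈ 1.99 d; D_c ≈ 8.02 mg/L; min DO ≈ 1.02 mg/L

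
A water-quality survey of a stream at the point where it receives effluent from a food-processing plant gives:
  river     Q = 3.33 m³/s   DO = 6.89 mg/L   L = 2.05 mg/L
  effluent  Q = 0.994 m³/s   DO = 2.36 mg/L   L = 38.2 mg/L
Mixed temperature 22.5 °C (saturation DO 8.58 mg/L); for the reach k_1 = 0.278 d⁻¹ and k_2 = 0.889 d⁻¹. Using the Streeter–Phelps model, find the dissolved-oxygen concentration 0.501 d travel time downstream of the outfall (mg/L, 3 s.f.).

Mixed DO = (3.33×6.89 + 0.994×2.36)/(3.33+0.994) = 25.29/4.324 = 5.849 mg/L.
Mixed L₀ = (3.33×2.05 + 0.994×38.2)/(4.324) = 44.80/4.324 = 10.36 mg/L.
Initial deficit D₀ = C_s − DO₀ = 8.58 − 5.849 = 2.731 mg/L.
D(0.501) = [0.278×10.36/(0.889−0.278)](e^(−0.278×0.501) − e^(−0.889×0.501)) + 2.731 e^(−0.889×0.501)
= 4.714 × (0.8700 − 0.6406) + 2.731 × 0.6406 = 2.831 mg/L.
DO = 8.58 − 2.831 = 5.749 mg/L.

DO ≈ 5.75 mg/L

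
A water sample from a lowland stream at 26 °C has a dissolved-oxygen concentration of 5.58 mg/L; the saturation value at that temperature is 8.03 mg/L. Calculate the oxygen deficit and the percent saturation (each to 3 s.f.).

D = C_s − C = 8.03 − 5.58 = 2.45 mg/L.
% saturation = 5.58/8.03 × 100 = 69.5 %.

D ≈ 2.45 mg/L; 69.5 % saturation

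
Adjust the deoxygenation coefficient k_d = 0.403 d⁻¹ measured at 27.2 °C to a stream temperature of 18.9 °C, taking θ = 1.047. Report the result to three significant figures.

k_d ≈ 0.275 d⁻¹

k_d(T₂) = k_d(T₁) · θ^(T₂−T₁) = 0.403 × 1.047^(18.9−27.2)
= 0.403 × 1.047^-8.30 = 0.403 × 0.6830 = 0.2753 d⁻¹.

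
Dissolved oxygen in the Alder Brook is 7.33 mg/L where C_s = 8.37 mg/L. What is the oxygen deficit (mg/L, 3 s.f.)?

D = C_s − C = 8.37 − 7.33 = 1.04 mg/L.

D ≈ 1.04 mg/L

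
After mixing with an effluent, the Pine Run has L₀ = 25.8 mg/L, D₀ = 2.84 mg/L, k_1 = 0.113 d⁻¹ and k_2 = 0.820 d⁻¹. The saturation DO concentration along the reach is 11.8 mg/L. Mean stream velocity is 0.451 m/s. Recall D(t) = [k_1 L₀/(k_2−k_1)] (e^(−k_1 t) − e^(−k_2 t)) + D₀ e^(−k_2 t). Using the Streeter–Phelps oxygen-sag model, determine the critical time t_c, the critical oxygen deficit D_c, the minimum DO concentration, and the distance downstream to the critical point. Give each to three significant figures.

t_c ≈ 1.15 d; D_c ≈ 3.12 mg/L; min DO ≈ 8.68 mg/L; x_c ≈ 44.9 km

With k_2/k_1 = 7.257 and 1 − D₀(k_2−k_1)/(k_1 L₀) = 0.3113,
t_c = ln(7.257 × 0.3113) / (0.820 − 0.113) = ln(2.259) / 0.7070 = 0.8149/0.7070 = 1.153 d.
L(t_c) = L₀ e^(−k_1 t_c) = 25.8 × 0.8779 = 22.65 mg/L, and at the critical point k_2 D_c = k_1 L, so D_c = (0.113/0.820) × 22.65 = 3.121 mg/L.
Minimum DO = C_s − D_c = 11.8 − 3.121 = 8.679 mg/L.
x_c = v t_c = 0.451 m/s × 1.153 d × 86400 s/d = 44910 m ≈ 44.9 km.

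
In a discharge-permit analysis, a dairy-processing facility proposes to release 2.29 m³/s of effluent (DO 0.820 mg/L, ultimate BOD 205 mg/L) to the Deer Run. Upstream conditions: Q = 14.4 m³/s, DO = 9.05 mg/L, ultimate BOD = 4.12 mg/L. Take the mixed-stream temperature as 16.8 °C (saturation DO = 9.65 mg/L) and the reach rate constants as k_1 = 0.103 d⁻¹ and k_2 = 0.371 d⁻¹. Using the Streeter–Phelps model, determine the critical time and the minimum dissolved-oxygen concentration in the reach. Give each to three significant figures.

Mixed DO = (14.4×9.05 + 2.29×0.820)/(14.4+2.29) = 132.2/16.69 = 7.921 mg/L.
Mixed L₀ = (14.4×4.12 + 2.29×205)/(16.69) = 528.8/16.69 = 31.68 mg/L.
Initial deficit D₀ = C_s − DO₀ = 9.65 − 7.921 = 1.729 mg/L.
t_c = (1/0.2680) ln[(0.371/0.103)(1 − 1.729×0.2680/(0.103×31.68))] = 3.731 × ln(3.090) = 4.210 d.
D_c = (0.103/0.371) × 31.68 × e^(−0.103×4.210) = 0.2776 × 31.68 × 0.6481 = 5.701 mg/L.
Minimum DO = 9.65 − 5.701 = 3.949 mg/L.

t_c ≈ 4.21 d; minimum DO ≈ 3.95 mg/L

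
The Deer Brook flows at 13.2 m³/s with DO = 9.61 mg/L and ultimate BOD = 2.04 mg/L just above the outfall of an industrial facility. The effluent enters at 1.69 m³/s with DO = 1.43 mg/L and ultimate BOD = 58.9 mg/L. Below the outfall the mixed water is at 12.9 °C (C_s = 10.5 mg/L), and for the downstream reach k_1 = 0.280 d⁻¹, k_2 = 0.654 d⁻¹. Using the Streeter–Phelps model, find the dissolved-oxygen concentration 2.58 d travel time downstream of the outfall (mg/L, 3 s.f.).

Mixed DO = (13.2×9.61 + 1.69×1.43)/(13.2+1.69) = 129.3/14.89 = 8.682 mg/L.
Mixed L₀ = (13.2×2.04 + 1.69×58.9)/(14.89) = 126.5/14.89 = 8.494 mg/L.
Initial deficit D₀ = C_s − DO₀ = 10.5 − 8.682 = 1.818 mg/L.
D(2.58) = [0.280×8.494/(0.654−0.280)](e^(−0.280×2.58) − e^(−0.654×2.58)) + 1.818 e^(−0.654×2.58)
= 6.359 × (0.4856 − 0.1850) + 1.818 × 0.1850 = 2.248 mg/L.
DO = 10.5 − 2.248 = 8.252 mg/L.

DO ≈ 8.25 mg/L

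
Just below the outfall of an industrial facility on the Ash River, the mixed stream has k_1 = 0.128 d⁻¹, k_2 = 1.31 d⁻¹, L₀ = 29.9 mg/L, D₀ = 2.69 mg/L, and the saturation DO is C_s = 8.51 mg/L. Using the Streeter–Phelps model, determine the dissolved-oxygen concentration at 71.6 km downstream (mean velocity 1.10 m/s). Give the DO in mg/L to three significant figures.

Travel time t = x/v = 71.6 km / (1.10 m/s) = 71600 m / 1.10 m/s = 65090 s = 0.7534 d.
k_1 L₀/(k_2−k_1) = 0.128×29.9/(1.31−0.128) = 3.827/1.182 = 3.238 mg/L.
e^(−k_1 t) = e^(−0.128×0.7534) = 0.9081; e^(−k_2 t) = e^(−1.31×0.7534) = 0.3727.
D = 3.238 × (0.9081 − 0.3727) + 2.69 × 0.3727 = 1.733 + 1.003 = 2.736 mg/L.
DO = C_s − D = 8.51 − 2.736 = 5.774 mg/L.

DO ≈ 5.77 mg/L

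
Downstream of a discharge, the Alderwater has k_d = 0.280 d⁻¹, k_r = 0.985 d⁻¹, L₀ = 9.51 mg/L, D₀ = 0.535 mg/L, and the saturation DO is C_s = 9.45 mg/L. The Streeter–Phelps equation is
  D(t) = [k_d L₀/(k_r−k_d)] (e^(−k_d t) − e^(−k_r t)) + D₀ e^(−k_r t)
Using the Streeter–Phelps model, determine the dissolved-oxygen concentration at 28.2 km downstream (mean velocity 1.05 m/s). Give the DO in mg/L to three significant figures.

DO ≈ 8.37 mg/L

Travel time t = x/v = 28.2 km / (1.05 m/s) = 28200 m / 1.05 m/s = 26860 s = 0.3108 d.
k_d L₀/(k_r−k_d) = 0.280×9.51/(0.985−0.280) = 2.663/0.7050 = 3.777 mg/L.
e^(−k_d t) = e^(−0.280×0.3108) = 0.9166; e^(−k_r t) = e^(−0.985×0.3108) = 0.7363.
D = 3.777 × (0.9166 − 0.7363) + 0.535 × 0.7363 = 0.6813 + 0.3939 = 1.075 mg/L.
DO = C_s − D = 9.45 − 1.075 = 8.375 mg/L.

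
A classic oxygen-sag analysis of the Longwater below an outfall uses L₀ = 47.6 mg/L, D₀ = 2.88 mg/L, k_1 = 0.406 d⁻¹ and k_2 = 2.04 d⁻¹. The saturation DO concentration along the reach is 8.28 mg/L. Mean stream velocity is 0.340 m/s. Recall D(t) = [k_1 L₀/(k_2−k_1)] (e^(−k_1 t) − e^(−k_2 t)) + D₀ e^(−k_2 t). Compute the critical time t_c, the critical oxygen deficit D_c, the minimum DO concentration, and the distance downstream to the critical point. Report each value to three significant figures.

t_c ≈ 0.817 d; D_c ≈ 6.80 mg/L; min DO ≈ 1.48 mg/L; x_c ≈ 24.0 km

At the critical point dD/dt = 0, so k_1 L₀ e^(−k_1 t) = k_2 D. Substituting D(t) from the Streeter–Phelps equation and solving for t gives
t_c = ln[(k_2/k_1)(1 − D₀(k_2−k_1)/(k_1 L₀))] / (k_2−k_1).
Here k_2−k_1 = 1.634 d⁻¹ and 1 − D₀(k_2−k_1)/(k_1 L₀) = 1 − 2.88×1.634/(0.406×47.6) = 0.7565, so
t_c = ln(5.025 × 0.7565) / 1.634 = 1.335 / 1.634 = 0.8172 d.
D_c = (k_1/k_2) L₀ e^(−k_1 t_c) = (0.406/2.04) × 47.6 × e^(−0.406×0.8172) = 0.1990 × 47.6 × 0.7176 = 6.798 mg/L.
Minimum DO = C_s − D_c = 8.28 − 6.798 = 1.482 mg/L.
x_c = v t_c = 0.340 m/s × 0.8172 d × 86400 s/d = 24010 m ≈ 24.0 km.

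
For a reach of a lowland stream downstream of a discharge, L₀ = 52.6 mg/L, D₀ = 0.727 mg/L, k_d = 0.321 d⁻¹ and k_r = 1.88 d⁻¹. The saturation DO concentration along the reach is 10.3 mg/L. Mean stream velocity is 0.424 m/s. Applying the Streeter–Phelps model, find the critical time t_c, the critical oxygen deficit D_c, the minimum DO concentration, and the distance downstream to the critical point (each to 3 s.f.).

With k_r/k_d = 5.857 and 1 − D₀(k_r−k_d)/(k_d L₀) = 0.9329,
t_c = ln(5.857 × 0.9329) / (1.88 − 0.321) = ln(5.464) / 1.559 = 1.698/1.559 = 1.089 d.
L(t_c) = L₀ e^(−k_d t_c) = 52.6 × 0.7049 = 37.08 mg/L, and at the critical point k_r D_c = k_d L, so D_c = (0.321/1.88) × 37.08 = 6.331 mg/L.
Minimum DO = C_s − D_c = 10.3 − 6.331 = 3.969 mg/L.
x_c = v t_c = 0.424 m/s × 1.089 d × 86400 s/d = 39900 m ≈ 39.9 km.

t_c ≈ 1.09 d; D_c ≈ 6.33 mg/L; min DO ≈ 3.97 mg/L; x_c ≈ 39.9 km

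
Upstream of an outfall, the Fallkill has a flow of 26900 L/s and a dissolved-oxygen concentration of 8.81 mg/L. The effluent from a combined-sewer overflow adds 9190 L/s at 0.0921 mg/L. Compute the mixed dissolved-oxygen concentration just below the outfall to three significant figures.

Flow-weighted mixing: C = (Q_r C_r + Q_w C_w)/(Q_r + Q_w)
= (26900×8.81 + 9190×0.0921)/(26900 + 9190) = 237800/36090 = 6.590 mg/L.

6.59 mg/L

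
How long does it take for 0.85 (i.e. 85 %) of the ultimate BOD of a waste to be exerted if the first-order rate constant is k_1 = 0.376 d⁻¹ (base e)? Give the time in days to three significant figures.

t ≈ 5.05 d

y/L₀ = 1 − e^(−k_1 t) = 0.85 ⇒ e^(−k_1 t) = 0.150
t = −ln(0.150) / 0.376 = 1.897 / 0.376 = 5.046 d.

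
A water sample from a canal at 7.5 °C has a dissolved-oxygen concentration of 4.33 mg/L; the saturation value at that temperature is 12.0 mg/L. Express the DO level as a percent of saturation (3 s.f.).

36.1 % saturation

% saturation = C/C_s × 100 = 4.33/12.0 × 100 = 36.1 %.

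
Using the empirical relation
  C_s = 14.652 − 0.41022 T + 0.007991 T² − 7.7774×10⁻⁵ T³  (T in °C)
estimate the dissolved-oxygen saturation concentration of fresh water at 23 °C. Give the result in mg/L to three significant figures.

C_s ≈ 8.50 mg/L

C_s = 14.652 − 0.41022×23 + 0.007991×23² − 7.7774×10⁻⁵×23³ = 8.498 mg/L.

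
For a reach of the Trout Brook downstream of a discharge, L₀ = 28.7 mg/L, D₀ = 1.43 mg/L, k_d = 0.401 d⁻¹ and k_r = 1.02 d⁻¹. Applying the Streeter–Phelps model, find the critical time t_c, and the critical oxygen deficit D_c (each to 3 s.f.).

t_c ≈ 1.38 d; D_c ≈ 6.49 mg/L

With k_r/k_d = 2.544 and 1 − D₀(k_r−k_d)/(k_d L₀) = 0.9231,
t_c = ln(2.544 × 0.9231) / (1.02 − 0.401) = ln(2.348) / 0.6190 = 0.8536/0.6190 = 1.379 d.
D_c = (k_d/k_r) L₀ e^(−k_d t_c) = (0.401/1.02) × 28.7 × e^(−0.401×1.379) = 0.3931 × 28.7 × 0.5752 = 6.491 mg/L.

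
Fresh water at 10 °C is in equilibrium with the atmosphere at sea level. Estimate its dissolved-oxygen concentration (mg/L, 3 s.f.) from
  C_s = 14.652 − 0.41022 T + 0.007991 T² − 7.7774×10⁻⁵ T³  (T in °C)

C_s ≈ 11.3 mg/L

C_s = 14.652 − 0.41022×10 + 0.007991×10² − 7.7774×10⁻⁵×10³ = 11.27 mg/L.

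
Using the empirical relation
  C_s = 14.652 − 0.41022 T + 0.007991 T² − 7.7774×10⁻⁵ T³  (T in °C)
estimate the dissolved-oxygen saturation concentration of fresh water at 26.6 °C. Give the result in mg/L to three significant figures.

C_s ≈ 7.93 mg/L

C_s = 14.652 − 0.41022×26.6 + 0.007991×26.6² − 7.7774×10⁻⁵×26.6³ = 7.930 mg/L.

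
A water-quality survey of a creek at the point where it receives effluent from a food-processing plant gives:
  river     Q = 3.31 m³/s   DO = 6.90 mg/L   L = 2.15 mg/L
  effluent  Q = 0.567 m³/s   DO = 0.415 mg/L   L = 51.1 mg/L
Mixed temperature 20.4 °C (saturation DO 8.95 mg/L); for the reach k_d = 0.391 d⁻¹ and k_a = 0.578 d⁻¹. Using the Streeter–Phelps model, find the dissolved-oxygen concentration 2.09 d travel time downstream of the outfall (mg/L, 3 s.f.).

Mixed DO = (3.31×6.90 + 0.567×0.415)/(3.31+0.567) = 23.07/3.877 = 5.952 mg/L.
Mixed L₀ = (3.31×2.15 + 0.567×51.1)/(3.877) = 36.09/3.877 = 9.309 mg/L.
Initial deficit D₀ = C_s − DO₀ = 8.95 − 5.952 = 2.998 mg/L.
D(2.09) = [0.391×9.309/(0.578−0.391)](e^(−0.391×2.09) − e^(−0.578×2.09)) + 2.998 e^(−0.578×2.09)
= 19.46 × (0.4417 − 0.2988) + 2.998 × 0.2988 = 3.677 mg/L.
DO = 8.95 − 3.677 = 5.273 mg/L.

DO ≈ 5.27 mg/L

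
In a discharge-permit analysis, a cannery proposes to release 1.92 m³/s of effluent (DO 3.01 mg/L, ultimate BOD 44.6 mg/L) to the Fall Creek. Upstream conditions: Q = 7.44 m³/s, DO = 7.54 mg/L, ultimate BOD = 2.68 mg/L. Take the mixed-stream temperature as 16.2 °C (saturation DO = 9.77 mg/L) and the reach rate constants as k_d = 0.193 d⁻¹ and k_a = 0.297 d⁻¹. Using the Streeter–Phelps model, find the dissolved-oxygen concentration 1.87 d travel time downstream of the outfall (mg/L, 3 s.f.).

DO ≈ 5.38 mg/L

Mixed DO = (7.44×7.54 + 1.92×3.01)/(7.44+1.92) = 61.88/9.360 = 6.611 mg/L.
Mixed L₀ = (7.44×2.68 + 1.92×44.6)/(9.360) = 105.6/9.360 = 11.28 mg/L.
Initial deficit D₀ = C_s − DO₀ = 9.77 − 6.611 = 3.159 mg/L.
D(1.87) = [0.193×11.28/(0.297−0.193)](e^(−0.193×1.87) − e^(−0.297×1.87)) + 3.159 e^(−0.297×1.87)
= 20.93 × (0.6970 − 0.5738) + 3.159 × 0.5738 = 4.392 mg/L.
DO = 9.77 − 4.392 = 5.378 mg/L.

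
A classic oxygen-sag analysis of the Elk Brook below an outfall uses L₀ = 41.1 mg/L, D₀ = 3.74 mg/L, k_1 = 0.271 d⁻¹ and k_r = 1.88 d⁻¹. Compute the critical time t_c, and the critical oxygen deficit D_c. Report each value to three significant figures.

With k_r/k_1 = 6.937 and 1 − D₀(k_r−k_1)/(k_1 L₀) = 0.4597,
t_c = ln(6.937 × 0.4597) / (1.88 − 0.271) = ln(3.189) / 1.609 = 1.160/1.609 = 0.7208 d.
D_c = (k_1/k_r) L₀ e^(−k_1 t_c) = (0.271/1.88) × 41.1 × e^(−0.271×0.7208) = 0.1441 × 41.1 × 0.8226 = 4.873 mg/L.

t_c ≈ 0.721 d; D_c ≈ 4.87 mg/L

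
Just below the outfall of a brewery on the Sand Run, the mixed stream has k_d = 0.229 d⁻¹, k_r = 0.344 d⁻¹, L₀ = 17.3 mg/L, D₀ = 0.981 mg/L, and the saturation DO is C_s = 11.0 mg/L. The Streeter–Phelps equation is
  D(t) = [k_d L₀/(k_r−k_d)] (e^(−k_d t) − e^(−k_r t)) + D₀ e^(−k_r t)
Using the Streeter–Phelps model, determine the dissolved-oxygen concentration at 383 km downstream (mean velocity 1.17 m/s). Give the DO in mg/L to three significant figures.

Travel time t = x/v = 383 km / (1.17 m/s) = 383000 m / 1.17 m/s = 327400 s = 3.789 d.
k_d L₀/(k_r−k_d) = 0.229×17.3/(0.344−0.229) = 3.962/0.1150 = 34.45 mg/L.
e^(−k_d t) = e^(−0.229×3.789) = 0.4199; e^(−k_r t) = e^(−0.344×3.789) = 0.2716.
D = 34.45 × (0.4199 − 0.2716) + 0.981 × 0.2716 = 5.110 + 0.2665 = 5.376 mg/L.
DO = C_s − D = 11.0 − 5.376 = 5.624 mg/L.

DO ≈ 5.62 mg/L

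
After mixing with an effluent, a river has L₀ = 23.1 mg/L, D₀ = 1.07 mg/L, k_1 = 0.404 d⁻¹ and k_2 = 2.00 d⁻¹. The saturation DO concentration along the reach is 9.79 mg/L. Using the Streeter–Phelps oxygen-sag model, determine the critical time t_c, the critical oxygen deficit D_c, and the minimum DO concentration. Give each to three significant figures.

t_c ≈ 0.876 d; D_c ≈ 3.28 mg/L; min DO ≈ 6.51 mg/L

t_c = [1/(k_2−k_1)] ln[(k_2/k_1)(1 − D₀(k_2−k_1)/(k_1 L₀))]
= [1/(2.00−0.404)] ln[(2.00/0.404)(1 − 1.07×1.596/(0.404×23.1))]
= (1/1.596) ln[4.950 × 0.8170] = 0.6266 × ln(4.045) = 0.6266 × 1.397 = 0.8756 d.
L(t_c) = L₀ e^(−k_1 t_c) = 23.1 × 0.7021 = 16.22 mg/L, and at the critical point k_2 D_c = k_1 L, so D_c = (0.404/2.00) × 16.22 = 3.276 mg/L.
Minimum DO = C_s − D_c = 9.79 − 3.276 = 6.514 mg/L.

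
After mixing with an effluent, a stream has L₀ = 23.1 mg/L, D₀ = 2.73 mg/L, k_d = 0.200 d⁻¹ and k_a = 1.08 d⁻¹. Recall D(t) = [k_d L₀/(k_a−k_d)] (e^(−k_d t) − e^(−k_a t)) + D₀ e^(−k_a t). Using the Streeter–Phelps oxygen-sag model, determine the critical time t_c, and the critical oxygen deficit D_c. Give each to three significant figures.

t_c ≈ 1.08 d; D_c ≈ 3.45 mg/L

With k_a/k_d = 5.400 and 1 − D₀(k_a−k_d)/(k_d L₀) = 0.4800,
t_c = ln(5.400 × 0.4800) / (1.08 − 0.200) = ln(2.592) / 0.8800 = 0.9524/0.8800 = 1.082 d.
D_c = (k_d/k_a) L₀ e^(−k_d t_c) = (0.200/1.08) × 23.1 × e^(−0.200×1.082) = 0.1852 × 23.1 × 0.8054 = 3.445 mg/L.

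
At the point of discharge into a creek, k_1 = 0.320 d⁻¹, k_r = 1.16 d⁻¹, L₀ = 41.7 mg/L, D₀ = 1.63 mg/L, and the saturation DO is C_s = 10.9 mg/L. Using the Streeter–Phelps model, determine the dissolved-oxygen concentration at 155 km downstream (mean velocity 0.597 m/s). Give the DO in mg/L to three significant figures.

Travel time t = x/v = 155 km / (0.597 m/s) = 155000 m / 0.597 m/s = 259600 s = 3.005 d.
k_1 L₀/(k_r−k_1) = 0.320×41.7/(1.16−0.320) = 13.34/0.8400 = 15.89 mg/L.
e^(−k_1 t) = e^(−0.320×3.005) = 0.3823; e^(−k_r t) = e^(−1.16×3.005) = 0.03063.
D = 15.89 × (0.3823 − 0.03063) + 1.63 × 0.03063 = 5.586 + 0.04993 = 5.636 mg/L.
DO = C_s − D = 10.9 − 5.636 = 5.264 mg/L.

DO ≈ 5.26 mg/L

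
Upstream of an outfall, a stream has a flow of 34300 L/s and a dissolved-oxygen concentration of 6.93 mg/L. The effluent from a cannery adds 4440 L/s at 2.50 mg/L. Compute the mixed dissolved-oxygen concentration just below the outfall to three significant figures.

Flow-weighted mixing: C = (Q_r C_r + Q_w C_w)/(Q_r + Q_w)
= (34300×6.93 + 4440×2.50)/(34300 + 4440) = 248800/38740 = 6.422 mg/L.

6.42 mg/L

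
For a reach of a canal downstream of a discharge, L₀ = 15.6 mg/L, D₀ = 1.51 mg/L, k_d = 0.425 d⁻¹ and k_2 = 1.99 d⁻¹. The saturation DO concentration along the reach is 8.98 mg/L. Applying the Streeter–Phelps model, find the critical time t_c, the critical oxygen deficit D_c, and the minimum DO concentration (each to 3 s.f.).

With k_2/k_d = 4.682 and 1 − D₀(k_2−k_d)/(k_d L₀) = 0.6436,
t_c = ln(4.682 × 0.6436) / (1.99 − 0.425) = ln(3.013) / 1.565 = 1.103/1.565 = 0.7048 d.
D_c = (k_d/k_2) L₀ e^(−k_d t_c) = (0.425/1.99) × 15.6 × e^(−0.425×0.7048) = 0.2136 × 15.6 × 0.7411 = 2.469 mg/L.
Minimum DO = C_s − D_c = 8.98 − 2.469 = 6.511 mg/L.

t_c ≈ 0.705 d; D_c ≈ 2.47 mg/L; min DO ≈ 6.51 mg/L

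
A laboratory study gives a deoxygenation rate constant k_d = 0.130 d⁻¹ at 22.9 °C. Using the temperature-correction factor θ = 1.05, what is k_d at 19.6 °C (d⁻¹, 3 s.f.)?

k_d ≈ 0.111 d⁻¹

k_d(T₂) = k_d(T₁) · θ^(T₂−T₁) = 0.130 × 1.05^(19.6−22.9)
= 0.130 × 1.05^-3.30 = 0.130 × 0.8513 = 0.1107 d⁻¹.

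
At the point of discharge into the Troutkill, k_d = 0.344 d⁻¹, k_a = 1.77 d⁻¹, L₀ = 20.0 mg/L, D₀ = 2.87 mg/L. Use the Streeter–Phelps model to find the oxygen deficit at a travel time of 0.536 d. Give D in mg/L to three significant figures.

k_d L₀/(k_a−k_d) = 0.344×20.0/(1.77−0.344) = 6.880/1.426 = 4.825 mg/L.
e^(−k_d t) = e^(−0.344×0.5360) = 0.8316; e^(−k_a t) = e^(−1.77×0.5360) = 0.3872.
D = 4.825 × (0.8316 − 0.3872) + 2.87 × 0.3872 = 2.144 + 1.111 = 3.255 mg/L.

D ≈ 3.26 mg/L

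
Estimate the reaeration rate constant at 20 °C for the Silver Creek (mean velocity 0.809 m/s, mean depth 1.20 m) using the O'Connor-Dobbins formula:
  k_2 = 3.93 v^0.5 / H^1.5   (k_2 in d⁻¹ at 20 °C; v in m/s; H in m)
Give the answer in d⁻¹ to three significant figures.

k_2 = 3.93 × 0.809^0.5 / 1.20^1.5 = 3.93 × 0.8994 / 1.315 = 2.689 d⁻¹.

k_2 ≈ 2.69 d⁻¹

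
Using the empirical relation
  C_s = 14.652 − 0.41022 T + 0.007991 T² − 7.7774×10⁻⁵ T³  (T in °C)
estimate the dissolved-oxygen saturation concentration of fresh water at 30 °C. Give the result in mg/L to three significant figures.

C_s ≈ 7.44 mg/L

C_s = 14.652 − 0.41022×30 + 0.007991×30² − 7.7774×10⁻⁵×30³ = 7.437 mg/L.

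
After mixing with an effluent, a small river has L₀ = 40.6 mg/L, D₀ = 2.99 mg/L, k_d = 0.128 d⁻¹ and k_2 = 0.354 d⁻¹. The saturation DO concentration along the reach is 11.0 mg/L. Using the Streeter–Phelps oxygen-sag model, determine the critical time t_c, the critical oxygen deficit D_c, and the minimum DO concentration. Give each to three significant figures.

t_c ≈ 3.88 d; D_c ≈ 8.93 mg/L; min DO ≈ 2.07 mg/L

With k_2/k_d = 2.766 and 1 − D₀(k_2−k_d)/(k_d L₀) = 0.8700,
t_c = ln(2.766 × 0.8700) / (0.354 − 0.128) = ln(2.406) / 0.2260 = 0.8780/0.2260 = 3.885 d.
L(t_c) = L₀ e^(−k_d t_c) = 40.6 × 0.6082 = 24.69 mg/L, and at the critical point k_2 D_c = k_d L, so D_c = (0.128/0.354) × 24.69 = 8.928 mg/L.
Minimum DO = C_s − D_c = 11.0 − 8.928 = 2.072 mg/L.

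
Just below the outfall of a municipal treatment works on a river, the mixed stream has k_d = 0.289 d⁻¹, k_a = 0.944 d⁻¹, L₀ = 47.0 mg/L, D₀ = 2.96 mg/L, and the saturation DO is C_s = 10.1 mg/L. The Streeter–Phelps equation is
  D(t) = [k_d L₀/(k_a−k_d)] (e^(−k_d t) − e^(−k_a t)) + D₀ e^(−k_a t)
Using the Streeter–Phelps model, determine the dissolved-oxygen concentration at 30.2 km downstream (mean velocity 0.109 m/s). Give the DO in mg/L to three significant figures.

DO ≈ 2.75 mg/L

Travel time t = x/v = 30.2 km / (0.109 m/s) = 30200 m / 0.109 m/s = 277100 s = 3.207 d.
k_d L₀/(k_a−k_d) = 0.289×47.0/(0.944−0.289) = 13.58/0.6550 = 20.74 mg/L.
e^(−k_d t) = e^(−0.289×3.207) = 0.3958; e^(−k_a t) = e^(−0.944×3.207) = 0.04845.
D = 20.74 × (0.3958 − 0.04845) + 2.96 × 0.04845 = 7.204 + 0.1434 = 7.347 mg/L.
DO = C_s − D = 10.1 − 7.347 = 2.753 mg/L.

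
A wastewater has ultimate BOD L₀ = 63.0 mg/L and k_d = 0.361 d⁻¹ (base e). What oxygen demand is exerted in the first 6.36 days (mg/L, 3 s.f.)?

y ≈ 56.7 mg/L

y_t = L₀(1 − e^(−k_d t)) = 63.0 × (1 − e^(−0.361×6.36))
= 63.0 × (1 − 0.1007) = 63.0 × 0.8993 = 56.66 mg/L.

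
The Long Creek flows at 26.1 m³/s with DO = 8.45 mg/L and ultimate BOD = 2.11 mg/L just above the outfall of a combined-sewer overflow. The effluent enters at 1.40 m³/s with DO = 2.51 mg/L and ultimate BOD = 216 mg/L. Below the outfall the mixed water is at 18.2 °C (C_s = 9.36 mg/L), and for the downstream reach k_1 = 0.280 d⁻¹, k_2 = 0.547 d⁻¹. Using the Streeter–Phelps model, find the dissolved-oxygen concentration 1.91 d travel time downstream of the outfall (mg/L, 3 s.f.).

DO ≈ 5.74 mg/L

Mixed DO = (26.1×8.45 + 1.40×2.51)/(26.1+1.40) = 224.1/27.50 = 8.148 mg/L.
Mixed L₀ = (26.1×2.11 + 1.40×216)/(27.50) = 357.5/27.50 = 13.00 mg/L.
Initial deficit D₀ = C_s − DO₀ = 9.36 − 8.148 = 1.212 mg/L.
D(1.91) = [0.280×13.00/(0.547−0.280)](e^(−0.280×1.91) − e^(−0.547×1.91)) + 1.212 e^(−0.547×1.91)
= 13.63 × (0.5858 − 0.3518) + 1.212 × 0.3518 = 3.617 mg/L.
DO = 9.36 − 3.617 = 5.743 mg/L.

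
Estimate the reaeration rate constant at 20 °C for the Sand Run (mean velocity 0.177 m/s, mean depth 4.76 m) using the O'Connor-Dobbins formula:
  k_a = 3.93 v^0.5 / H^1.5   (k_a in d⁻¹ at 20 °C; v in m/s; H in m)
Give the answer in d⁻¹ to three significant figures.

k_a = 3.93 × 0.177^0.5 / 4.76^1.5 = 3.93 × 0.4207 / 10.39 = 0.1592 d⁻¹.

k_a ≈ 0.159 d⁻¹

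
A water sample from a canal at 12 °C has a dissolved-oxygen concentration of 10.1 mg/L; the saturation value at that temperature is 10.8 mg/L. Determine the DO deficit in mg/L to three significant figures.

D = C_s − C = 10.8 − 10.1 = 0.700 mg/L.

D ≈ 0.700 mg/L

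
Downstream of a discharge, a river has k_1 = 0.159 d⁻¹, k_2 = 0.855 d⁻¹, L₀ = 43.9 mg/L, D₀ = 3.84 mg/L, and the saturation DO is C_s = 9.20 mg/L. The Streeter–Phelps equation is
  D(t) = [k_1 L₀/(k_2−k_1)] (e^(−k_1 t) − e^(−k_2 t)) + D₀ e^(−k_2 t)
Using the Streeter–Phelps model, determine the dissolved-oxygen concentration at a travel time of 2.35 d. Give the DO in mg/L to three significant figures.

DO ≈ 3.13 mg/L

k_1 L₀/(k_2−k_1) = 0.159×43.9/(0.855−0.159) = 6.980/0.6960 = 10.03 mg/L.
e^(−k_1 t) = e^(−0.159×2.350) = 0.6882; e^(−k_2 t) = e^(−0.855×2.350) = 0.1341.
D = 10.03 × (0.6882 − 0.1341) + 3.84 × 0.1341 = 5.557 + 0.5149 = 6.072 mg/L.
DO = C_s − D = 9.20 − 6.072 = 3.128 mg/L.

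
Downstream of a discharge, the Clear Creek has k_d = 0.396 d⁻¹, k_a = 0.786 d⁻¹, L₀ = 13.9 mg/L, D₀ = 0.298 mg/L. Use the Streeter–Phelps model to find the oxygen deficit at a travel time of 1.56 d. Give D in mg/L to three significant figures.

k_d L₀/(k_a−k_d) = 0.396×13.9/(0.786−0.396) = 5.504/0.3900 = 14.11 mg/L.
e^(−k_d t) = e^(−0.396×1.560) = 0.5392; e^(−k_a t) = e^(−0.786×1.560) = 0.2934.
D = 14.11 × (0.5392 − 0.2934) + 0.298 × 0.2934 = 3.468 + 0.08744 = 3.556 mg/L.

D ≈ 3.56 mg/L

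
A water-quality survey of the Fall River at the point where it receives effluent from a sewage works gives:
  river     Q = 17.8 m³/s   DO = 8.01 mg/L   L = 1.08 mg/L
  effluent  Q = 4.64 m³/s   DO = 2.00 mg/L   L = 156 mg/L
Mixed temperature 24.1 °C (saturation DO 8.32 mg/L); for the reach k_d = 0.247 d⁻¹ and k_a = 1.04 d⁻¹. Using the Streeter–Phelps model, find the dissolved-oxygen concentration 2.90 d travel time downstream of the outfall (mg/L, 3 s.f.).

Mixed DO = (17.8×8.01 + 4.64×2.00)/(17.8+4.64) = 151.9/22.44 = 6.767 mg/L.
Mixed L₀ = (17.8×1.08 + 4.64×156)/(22.44) = 743.1/22.44 = 33.11 mg/L.
Initial deficit D₀ = C_s − DO₀ = 8.32 − 6.767 = 1.553 mg/L.
D(2.90) = [0.247×33.11/(1.04−0.247)](e^(−0.247×2.90) − e^(−1.04×2.90)) + 1.553 e^(−1.04×2.90)
= 10.31 × (0.4886 − 0.04900) + 1.553 × 0.04900 = 4.610 mg/L.
DO = 8.32 − 4.610 = 3.710 mg/L.

DO ≈ 3.71 mg/L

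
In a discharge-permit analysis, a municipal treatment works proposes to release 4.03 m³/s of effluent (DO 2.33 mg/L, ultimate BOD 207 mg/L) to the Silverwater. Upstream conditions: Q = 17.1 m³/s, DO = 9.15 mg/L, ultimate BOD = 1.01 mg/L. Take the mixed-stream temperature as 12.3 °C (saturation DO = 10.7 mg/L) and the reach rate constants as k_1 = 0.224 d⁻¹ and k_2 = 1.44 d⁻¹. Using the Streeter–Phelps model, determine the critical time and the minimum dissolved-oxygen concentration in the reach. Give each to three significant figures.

Mixed DO = (17.1×9.15 + 4.03×2.33)/(17.1+4.03) = 165.9/21.13 = 7.849 mg/L.
Mixed L₀ = (17.1×1.01 + 4.03×207)/(21.13) = 851.5/21.13 = 40.30 mg/L.
Initial deficit D₀ = C_s − DO₀ = 10.7 − 7.849 = 2.851 mg/L.
t_c = (1/1.216) ln[(1.44/0.224)(1 − 2.851×1.216/(0.224×40.30))] = 0.8224 × ln(3.960) = 1.132 d.
D_c = (0.224/1.44) × 40.30 × e^(−0.224×1.132) = 0.1556 × 40.30 × 0.7761 = 4.865 mg/L.
Minimum DO = 10.7 − 4.865 = 5.835 mg/L.

t_c ≈ 1.13 d; minimum DO ≈ 5.84 mg/L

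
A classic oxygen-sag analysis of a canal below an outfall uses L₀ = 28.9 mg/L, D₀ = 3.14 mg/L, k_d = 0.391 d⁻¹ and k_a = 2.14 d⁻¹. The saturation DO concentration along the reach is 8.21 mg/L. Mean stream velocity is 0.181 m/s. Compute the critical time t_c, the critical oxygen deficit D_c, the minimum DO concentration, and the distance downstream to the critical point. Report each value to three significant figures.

t_c ≈ 0.591 d; D_c ≈ 4.19 mg/L; min DO ≈ 4.02 mg/L; x_c ≈ 9.25 km

At the critical point dD/dt = 0, so k_d L₀ e^(−k_d t) = k_a D. Substituting D(t) from the Streeter–Phelps equation and solving for t gives
t_c = ln[(k_a/k_d)(1 − D₀(k_a−k_d)/(k_d L₀))] / (k_a−k_d).
Here k_a−k_d = 1.749 d⁻¹ and 1 − D₀(k_a−k_d)/(k_d L₀) = 1 − 3.14×1.749/(0.391×28.9) = 0.5140, so
t_c = ln(5.473 × 0.5140) / 1.749 = 1.034 / 1.749 = 0.5914 d.
D_c = (k_d/k_a) L₀ e^(−k_d t_c) = (0.391/2.14) × 28.9 × e^(−0.391×0.5914) = 0.1827 × 28.9 × 0.7936 = 4.190 mg/L.
Minimum DO = C_s − D_c = 8.21 − 4.190 = 4.020 mg/L.
x_c = v t_c = 0.181 m/s × 0.5914 d × 86400 s/d = 9248 m ≈ 9.25 km.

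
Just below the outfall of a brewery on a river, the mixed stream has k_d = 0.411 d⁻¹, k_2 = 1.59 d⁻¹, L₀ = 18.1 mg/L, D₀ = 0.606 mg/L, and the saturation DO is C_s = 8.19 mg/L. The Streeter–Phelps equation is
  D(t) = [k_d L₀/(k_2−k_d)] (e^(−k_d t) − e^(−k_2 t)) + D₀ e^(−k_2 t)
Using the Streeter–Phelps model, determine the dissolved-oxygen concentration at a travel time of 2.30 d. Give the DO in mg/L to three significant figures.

DO ≈ 5.89 mg/L

k_d L₀/(k_2−k_d) = 0.411×18.1/(1.59−0.411) = 7.439/1.179 = 6.310 mg/L.
e^(−k_d t) = e^(−0.411×2.300) = 0.3886; e^(−k_2 t) = e^(−1.59×2.300) = 0.02581.
D = 6.310 × (0.3886 − 0.02581) + 0.606 × 0.02581 = 2.289 + 0.01564 = 2.304 mg/L.
DO = C_s − D = 8.19 − 2.304 = 5.886 mg/L.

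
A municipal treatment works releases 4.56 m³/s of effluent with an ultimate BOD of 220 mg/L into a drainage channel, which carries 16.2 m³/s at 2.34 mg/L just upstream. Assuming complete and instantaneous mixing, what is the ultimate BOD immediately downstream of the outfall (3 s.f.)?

Flow-weighted mixing: C = (Q_r C_r + Q_w C_w)/(Q_r + Q_w)
= (16.2×2.34 + 4.56×220)/(16.2 + 4.56) = 1041/20.76 = 50.15 mg/L.

50.1 mg/L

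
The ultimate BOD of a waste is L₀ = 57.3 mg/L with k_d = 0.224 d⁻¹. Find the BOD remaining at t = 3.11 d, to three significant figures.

L_t = L₀ e^(−k_d t) = 57.3 × e^(−0.224×3.11) = 57.3 × 0.4983 = 28.55 mg/L.

L ≈ 28.6 mg/L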